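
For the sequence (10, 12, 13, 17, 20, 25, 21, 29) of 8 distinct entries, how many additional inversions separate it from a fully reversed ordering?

27

Maximum inversions for 8 distinct elements is C(8, 2) = 8·7/2 = 28.
Current inversions — for each element, count later smaller elements:
10: 0
12: 0
13: 0
17: 0
20: 0
25: 1
21: 0
29: 0
Current total: 0 + 0 + 0 + 0 + 0 + 1 + 0 + 0 = 1
Shortfall: 28 − 1 = 27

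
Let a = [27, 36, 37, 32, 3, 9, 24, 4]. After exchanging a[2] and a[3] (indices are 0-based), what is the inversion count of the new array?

19

Positions 2 and 3 hold 37 and 32; after swapping, the array is [27, 36, 32, 37, 3, 9, 24, 4].
Count, for each position, how many later elements it exceeds:
27: 4
36: 5
32: 4
37: 4
3: 0
9: 1
24: 1
4: 0
Sum: 4 + 5 + 4 + 4 + 0 + 1 + 1 + 0 = 19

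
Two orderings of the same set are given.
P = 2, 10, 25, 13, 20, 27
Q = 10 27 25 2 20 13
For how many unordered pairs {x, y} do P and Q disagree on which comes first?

7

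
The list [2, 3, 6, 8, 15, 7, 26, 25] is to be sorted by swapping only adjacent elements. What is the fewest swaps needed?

Each adjacent swap fixes exactly one inversion, so the minimum swap count equals the number of inversions.
Count inversions — for each element, later elements that are smaller:
2: none → 0
3: none → 0
6: none → 0
8: 7 → 1
15: 7 → 1
7: none → 0
26: 25 → 1
25: none → 0
Total inversions: 0 + 0 + 0 + 1 + 1 + 0 + 1 + 0 = 3

3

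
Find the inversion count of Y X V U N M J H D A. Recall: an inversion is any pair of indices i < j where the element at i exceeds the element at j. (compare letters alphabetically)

45

Element-by-element contributions:
Y: 9
X: 8
V: 7
U: 6
N: 5
M: 4
J: 3
H: 2
D: 1
A: 0
Sum: 9 + 8 + 7 + 6 + 5 + 4 + 3 + 2 + 1 + 0 = 45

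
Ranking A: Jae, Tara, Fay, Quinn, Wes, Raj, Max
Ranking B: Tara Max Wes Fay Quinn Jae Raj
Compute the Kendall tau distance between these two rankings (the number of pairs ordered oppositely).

11 discordant pairs

Assign each item its position (1..7) in the first ordering, then rewrite the second ordering as that position sequence:
positions: Jae→1, Tara→2, Fay→3, Quinn→4, Wes→5, Raj→6, Max→7
second ordering as positions: [2, 7, 5, 3, 4, 1, 6]
Discordant pairs = inversions in this position sequence.
2: 1 → 1
7: 5, 3, 4, 1, 6 → 5
5: 3, 4, 1 → 3
3: 1 → 1
4: 1 → 1
1: 0
6: 0
Total: 1 + 5 + 3 + 1 + 1 + 0 + 0 = 11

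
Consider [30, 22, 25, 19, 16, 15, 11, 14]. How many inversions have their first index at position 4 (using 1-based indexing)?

4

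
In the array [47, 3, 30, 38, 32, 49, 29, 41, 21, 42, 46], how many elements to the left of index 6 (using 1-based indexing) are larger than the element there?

The element at index 6 is 49.
Elements before it: 47, 3, 30, 38, 32
None of them are larger than 49.

0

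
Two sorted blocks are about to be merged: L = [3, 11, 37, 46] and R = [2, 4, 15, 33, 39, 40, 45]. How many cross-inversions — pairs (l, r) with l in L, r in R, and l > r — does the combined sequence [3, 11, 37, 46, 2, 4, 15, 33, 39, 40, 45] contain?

There are 14 split inversions.

For each element r of the right run, count left-run elements greater than r:
r = 2: 3, 11, 37, 46 → 4
r = 4: 11, 37, 46 → 3
r = 15: 37, 46 → 2
r = 33: 37, 46 → 2
r = 39: 46 → 1
r = 40: 46 → 1
r = 45: 46 → 1
Cross-inversions: 4 + 3 + 2 + 2 + 1 + 1 + 1 = 14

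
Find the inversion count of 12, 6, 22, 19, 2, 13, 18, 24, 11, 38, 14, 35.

There are 22 out-of-order pairs.

Sweep left to right; for each value list the smaller values that follow it:
12: 3
6: 1
22: 6
19: 5
2: 0
13: 1
18: 2
24: 2
11: 0
38: 2
14: 0
35: 0
Sum: 3 + 1 + 6 + 5 + 0 + 1 + 2 + 2 + 0 + 2 + 0 + 0 = 22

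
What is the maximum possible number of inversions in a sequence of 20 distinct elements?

A reversed (strictly descending) arrangement makes every pair an inversion, giving C(20, 2) inversions.
C(20, 2) = 20·19/2 = 190

190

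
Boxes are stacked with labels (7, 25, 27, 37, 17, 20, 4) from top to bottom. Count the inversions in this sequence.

Inversion pairs (indices are 1-based):
(1,7): 7 > 4
(2,5): 25 > 17
(2,6): 25 > 20
(2,7): 25 > 4
(3,5): 27 > 17
(3,6): 27 > 20
(3,7): 27 > 4
(4,5): 37 > 17
(4,6): 37 > 20
(4,7): 37 > 4
(5,7): 17 > 4
(6,7): 20 > 4
That's 12 pairs.

12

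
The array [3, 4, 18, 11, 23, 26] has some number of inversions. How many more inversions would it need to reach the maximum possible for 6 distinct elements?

14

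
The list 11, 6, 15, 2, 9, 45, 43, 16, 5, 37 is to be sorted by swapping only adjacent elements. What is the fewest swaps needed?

18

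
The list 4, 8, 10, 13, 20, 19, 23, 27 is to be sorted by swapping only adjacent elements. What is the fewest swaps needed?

1 swap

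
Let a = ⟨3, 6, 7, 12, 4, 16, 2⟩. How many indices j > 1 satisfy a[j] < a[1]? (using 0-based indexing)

2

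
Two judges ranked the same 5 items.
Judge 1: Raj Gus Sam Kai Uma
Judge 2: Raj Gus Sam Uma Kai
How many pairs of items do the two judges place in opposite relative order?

1

Assign each item its position (1..5) in the first ordering, then rewrite the second ordering as that position sequence:
positions: Raj→1, Gus→2, Sam→3, Kai→4, Uma→5
second ordering as positions: [1, 2, 3, 5, 4]
Discordant pairs = inversions in this position sequence.
1: 0
2: 0
3: 0
5: 4 → 1
4: 0
Total: 0 + 0 + 0 + 1 + 0 = 1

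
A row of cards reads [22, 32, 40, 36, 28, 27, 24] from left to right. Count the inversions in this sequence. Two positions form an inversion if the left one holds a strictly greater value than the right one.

13 out-of-order pairs

For each element, count later entries that are smaller:
22: 0
32: 3
40: 4
36: 3
28: 2
27: 1
24: 0
Sum: 0 + 3 + 4 + 3 + 2 + 1 + 0 = 13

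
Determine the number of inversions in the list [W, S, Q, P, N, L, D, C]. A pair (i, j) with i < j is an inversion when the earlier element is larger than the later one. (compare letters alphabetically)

Inversions: 28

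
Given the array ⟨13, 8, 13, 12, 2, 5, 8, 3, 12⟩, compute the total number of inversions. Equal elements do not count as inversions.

Out-of-order pairs: 22

Element-by-element contributions:
13: 7
8: 3
13: 6
12: 4
2: 0
5: 1
8: 1
3: 0
12: 0
Sum: 7 + 3 + 6 + 4 + 0 + 1 + 1 + 0 + 0 = 22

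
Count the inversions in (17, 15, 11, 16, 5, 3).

13

Sweep left to right; for each value list the smaller values that follow it:
17 → 15, 11, 16, 5, 3 → 5
15 → 11, 5, 3 → 3
11 → 5, 3 → 2
16 → 5, 3 → 2
5 → 3 → 1
3 → none → 0
Sum: 5 + 3 + 2 + 2 + 1 + 0 = 13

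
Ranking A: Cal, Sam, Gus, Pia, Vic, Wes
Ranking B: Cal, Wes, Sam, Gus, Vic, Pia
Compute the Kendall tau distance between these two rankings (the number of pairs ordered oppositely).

5 discordant pairs

Assign each item its position (1..6) in the first ordering, then rewrite the second ordering as that position sequence:
positions: Cal→1, Sam→2, Gus→3, Pia→4, Vic→5, Wes→6
second ordering as positions: [1, 6, 2, 3, 5, 4]
Discordant pairs = inversions in this position sequence.
1: 0
6: 2, 3, 5, 4 → 4
2: 0
3: 0
5: 4 → 1
4: 0
Total: 0 + 4 + 0 + 0 + 1 + 0 = 5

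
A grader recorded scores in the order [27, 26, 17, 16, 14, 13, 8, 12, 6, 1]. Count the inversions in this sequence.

For each element, count later entries that are smaller:
27: 9
26: 8
17: 7
16: 6
14: 5
13: 4
8: 2
12: 2
6: 1
1: 0
Sum: 9 + 8 + 7 + 6 + 5 + 4 + 2 + 2 + 1 + 0 = 44

44 inversions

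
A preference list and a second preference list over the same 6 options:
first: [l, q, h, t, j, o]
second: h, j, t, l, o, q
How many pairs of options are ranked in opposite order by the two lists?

Assign each item its position (1..6) in the first ordering, then rewrite the second ordering as that position sequence:
positions: l→1, q→2, h→3, t→4, j→5, o→6
second ordering as positions: [3, 5, 4, 1, 6, 2]
Discordant pairs = inversions in this position sequence.
3: 1, 2 → 2
5: 4, 1, 2 → 3
4: 1, 2 → 2
1: 0
6: 2 → 1
2: 0
Total: 2 + 3 + 2 + 0 + 1 + 0 = 8

8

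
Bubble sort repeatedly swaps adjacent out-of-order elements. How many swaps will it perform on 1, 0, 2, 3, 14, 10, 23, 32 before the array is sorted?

Each adjacent swap fixes exactly one inversion, so the minimum swap count equals the number of inversions.
Count inversions — for each element, later elements that are smaller:
1: 0 → 1
0: none → 0
2: none → 0
3: none → 0
14: 10 → 1
10: none → 0
23: none → 0
32: none → 0
Total inversions: 1 + 0 + 0 + 0 + 1 + 0 + 0 + 0 = 2

2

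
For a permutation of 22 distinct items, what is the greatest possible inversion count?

231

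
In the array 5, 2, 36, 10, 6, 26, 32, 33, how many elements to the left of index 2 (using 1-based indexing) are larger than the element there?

1 such element

The element at index 2 is 2.
Elements before it: 5
Those larger than 2: 5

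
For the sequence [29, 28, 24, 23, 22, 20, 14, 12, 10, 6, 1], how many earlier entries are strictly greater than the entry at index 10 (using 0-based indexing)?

10

The element at index 10 is 1.
Elements before it: 29, 28, 24, 23, 22, 20, 14, 12, 10, 6
Those larger than 1: 29, 28, 24, 23, 22, 20, 14, 12, 10, 6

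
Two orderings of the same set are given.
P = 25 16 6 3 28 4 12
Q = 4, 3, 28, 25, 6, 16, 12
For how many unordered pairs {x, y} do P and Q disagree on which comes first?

Assign each item its position (1..7) in the first ordering, then rewrite the second ordering as that position sequence:
positions: 25→1, 16→2, 6→3, 3→4, 28→5, 4→6, 12→7
second ordering as positions: [6, 4, 5, 1, 3, 2, 7]
Discordant pairs = inversions in this position sequence.
6: 4, 5, 1, 3, 2 → 5
4: 1, 3, 2 → 3
5: 1, 3, 2 → 3
1: 0
3: 2 → 1
2: 0
7: 0
Total: 5 + 3 + 3 + 0 + 1 + 0 + 0 = 12

There are 12 disagreeing pairs.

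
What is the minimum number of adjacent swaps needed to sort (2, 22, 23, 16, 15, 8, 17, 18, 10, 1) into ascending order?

The minimum number of adjacent swaps to sort an array equals its inversion count, since every such swap removes exactly one inversion.
Count inversions — for each element, later elements that are smaller:
2: 1 → 1
22: 16, 15, 8, 17, 18, 10, 1 → 7
23: 16, 15, 8, 17, 18, 10, 1 → 7
16: 15, 8, 10, 1 → 4
15: 8, 10, 1 → 3
8: 1 → 1
17: 10, 1 → 2
18: 10, 1 → 2
10: 1 → 1
1: none → 0
Total inversions: 1 + 7 + 7 + 4 + 3 + 1 + 2 + 2 + 1 + 0 = 28

28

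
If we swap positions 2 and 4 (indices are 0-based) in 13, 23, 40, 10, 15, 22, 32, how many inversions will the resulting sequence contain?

7 inversions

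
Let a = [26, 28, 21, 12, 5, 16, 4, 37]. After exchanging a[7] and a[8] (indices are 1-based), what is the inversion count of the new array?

19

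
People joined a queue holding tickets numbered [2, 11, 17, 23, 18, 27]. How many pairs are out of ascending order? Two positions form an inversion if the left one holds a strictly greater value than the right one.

Listing every pair i<j with a[i]>a[j] (using 1-based positions):
(4,5): 23 > 18
That's 1 pair.

There is 1 out-of-order pair.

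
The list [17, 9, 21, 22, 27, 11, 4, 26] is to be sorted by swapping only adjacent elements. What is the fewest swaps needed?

12 swaps

The minimum number of adjacent swaps to sort an array equals its inversion count, since every such swap removes exactly one inversion.
Count inversions — for each element, later elements that are smaller:
17: 9, 11, 4 → 3
9: 4 → 1
21: 11, 4 → 2
22: 11, 4 → 2
27: 11, 4, 26 → 3
11: 4 → 1
4: none → 0
26: none → 0
Total inversions: 3 + 1 + 2 + 2 + 3 + 1 + 0 + 0 = 12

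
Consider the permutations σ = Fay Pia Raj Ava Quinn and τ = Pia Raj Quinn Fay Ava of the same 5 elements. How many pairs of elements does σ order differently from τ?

4

Assign each item its position (1..5) in the first ordering, then rewrite the second ordering as that position sequence:
positions: Fay→1, Pia→2, Raj→3, Ava→4, Quinn→5
second ordering as positions: [2, 3, 5, 1, 4]
Discordant pairs = inversions in this position sequence.
2: 1 → 1
3: 1 → 1
5: 1, 4 → 2
1: 0
4: 0
Total: 1 + 1 + 2 + 0 + 0 = 4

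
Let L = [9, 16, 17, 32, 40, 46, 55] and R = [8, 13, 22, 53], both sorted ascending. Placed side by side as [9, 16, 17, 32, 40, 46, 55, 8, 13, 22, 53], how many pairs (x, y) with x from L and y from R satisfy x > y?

There are 18 split inversions.

Count, for every r in R, how many entries of L exceed r:
r = 8: 9, 16, 17, 32, 40, 46, 55 → 7
r = 13: 16, 17, 32, 40, 46, 55 → 6
r = 22: 32, 40, 46, 55 → 4
r = 53: 55 → 1
Cross-inversions: 7 + 6 + 4 + 1 = 18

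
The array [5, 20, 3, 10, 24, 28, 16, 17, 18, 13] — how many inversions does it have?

18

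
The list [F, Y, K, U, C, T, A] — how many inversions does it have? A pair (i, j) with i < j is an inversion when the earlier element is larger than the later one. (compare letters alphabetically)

Inversions: 14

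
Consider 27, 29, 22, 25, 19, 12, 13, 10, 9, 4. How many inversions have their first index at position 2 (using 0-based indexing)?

The element at index 2 is 22.
Elements after it: 25, 19, 12, 13, 10, 9, 4
Those smaller than 22: 19, 12, 13, 10, 9, 4

6 such elements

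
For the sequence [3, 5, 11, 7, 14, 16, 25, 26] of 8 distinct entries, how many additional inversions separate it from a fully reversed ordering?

27 inversions short

Maximum inversions for 8 distinct elements is C(8, 2) = 8·7/2 = 28.
Current inversions — for each element, count later smaller elements:
3: 0
5: 0
11: 1
7: 0
14: 0
16: 0
25: 0
26: 0
Current total: 0 + 0 + 1 + 0 + 0 + 0 + 0 + 0 = 1
Shortfall: 28 − 1 = 27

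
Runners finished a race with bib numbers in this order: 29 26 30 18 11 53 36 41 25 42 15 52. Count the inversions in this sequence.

27 inversions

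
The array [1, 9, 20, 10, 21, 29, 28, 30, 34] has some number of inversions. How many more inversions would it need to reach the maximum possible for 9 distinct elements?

34 inversions short

Maximum inversions for 9 distinct elements is C(9, 2) = 9·8/2 = 36.
Current inversions — for each element, count later smaller elements:
1: 0
9: 0
20: 1
10: 0
21: 0
29: 1
28: 0
30: 0
34: 0
Current total: 0 + 0 + 1 + 0 + 0 + 1 + 0 + 0 + 0 = 2
Shortfall: 36 − 2 = 34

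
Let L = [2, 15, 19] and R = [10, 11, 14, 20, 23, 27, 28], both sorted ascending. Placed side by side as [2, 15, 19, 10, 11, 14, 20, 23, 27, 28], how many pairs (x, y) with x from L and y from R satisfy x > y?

Cross-inversions: 6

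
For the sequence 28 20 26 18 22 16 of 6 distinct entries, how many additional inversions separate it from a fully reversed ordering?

3 inversions short

Maximum inversions for 6 distinct elements is C(6, 2) = 6·5/2 = 15.
Current inversions — for each element, count later smaller elements:
28: 5
20: 2
26: 3
18: 1
22: 1
16: 0
Current total: 5 + 2 + 3 + 1 + 1 + 0 = 12
Shortfall: 15 − 12 = 3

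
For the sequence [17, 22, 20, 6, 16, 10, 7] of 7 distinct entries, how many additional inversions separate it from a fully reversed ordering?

5

Maximum inversions for 7 distinct elements is C(7, 2) = 7·6/2 = 21.
Current inversions — for each element, count later smaller elements:
17: 4
22: 5
20: 4
6: 0
16: 2
10: 1
7: 0
Current total: 4 + 5 + 4 + 0 + 2 + 1 + 0 = 16
Shortfall: 21 − 16 = 5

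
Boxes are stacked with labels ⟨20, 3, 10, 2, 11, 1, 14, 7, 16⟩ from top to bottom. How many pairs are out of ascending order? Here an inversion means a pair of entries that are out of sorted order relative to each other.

For each element, count later entries that are smaller:
20: 8
3: 2
10: 3
2: 1
11: 2
1: 0
14: 1
7: 0
16: 0
Sum: 8 + 2 + 3 + 1 + 2 + 0 + 1 + 0 + 0 = 17

17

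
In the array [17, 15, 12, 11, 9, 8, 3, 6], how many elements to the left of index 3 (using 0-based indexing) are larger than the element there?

3 such elements

The element at index 3 is 11.
Elements before it: 17, 15, 12
Those larger than 11: 17, 15, 12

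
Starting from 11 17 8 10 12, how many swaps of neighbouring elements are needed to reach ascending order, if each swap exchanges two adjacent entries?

5

The minimum number of adjacent swaps to sort an array equals its inversion count, since every such swap removes exactly one inversion.
Count inversions — for each element, later elements that are smaller:
11: 8, 10 → 2
17: 8, 10, 12 → 3
8: none → 0
10: none → 0
12: none → 0
Total inversions: 2 + 3 + 0 + 0 + 0 = 5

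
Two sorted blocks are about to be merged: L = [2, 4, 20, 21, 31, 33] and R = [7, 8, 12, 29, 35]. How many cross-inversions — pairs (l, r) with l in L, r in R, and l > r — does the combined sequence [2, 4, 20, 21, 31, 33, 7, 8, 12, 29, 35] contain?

For each element r of the right run, count left-run elements greater than r:
r = 7: 20, 21, 31, 33 → 4
r = 8: 20, 21, 31, 33 → 4
r = 12: 20, 21, 31, 33 → 4
r = 29: 31, 33 → 2
r = 35: none → 0
Cross-inversions: 4 + 4 + 4 + 2 + 0 = 14

Cross-inversions: 14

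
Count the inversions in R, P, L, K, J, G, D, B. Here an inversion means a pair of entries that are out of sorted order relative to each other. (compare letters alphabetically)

28

Sweep left to right; for each value list the smaller values that follow it:
R → P, L, K, J, G, D, B → 7
P → L, K, J, G, D, B → 6
L → K, J, G, D, B → 5
K → J, G, D, B → 4
J → G, D, B → 3
G → D, B → 2
D → B → 1
B → none → 0
Sum: 7 + 6 + 5 + 4 + 3 + 2 + 1 + 0 = 28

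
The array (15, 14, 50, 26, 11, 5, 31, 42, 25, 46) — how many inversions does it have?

18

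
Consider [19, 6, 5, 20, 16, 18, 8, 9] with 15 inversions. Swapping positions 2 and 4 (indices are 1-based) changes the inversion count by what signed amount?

+1

Positions 2 and 4 hold 6 and 20; after swapping, the array is [19, 20, 5, 6, 16, 18, 8, 9].
Element-by-element contributions:
19: 6
20: 6
5: 0
6: 0
16: 2
18: 2
8: 0
9: 0
Sum: 6 + 6 + 0 + 0 + 2 + 2 + 0 + 0 = 16
Change: 16 − 15 = +1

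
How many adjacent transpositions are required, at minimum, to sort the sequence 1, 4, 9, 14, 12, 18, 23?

Each adjacent swap fixes exactly one inversion, so the minimum swap count equals the number of inversions.
Count inversions — for each element, later elements that are smaller:
1: none → 0
4: none → 0
9: none → 0
14: 12 → 1
12: none → 0
18: none → 0
23: none → 0
Total inversions: 0 + 0 + 0 + 1 + 0 + 0 + 0 = 1

1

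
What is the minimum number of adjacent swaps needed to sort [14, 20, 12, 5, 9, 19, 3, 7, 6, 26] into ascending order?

Each adjacent swap fixes exactly one inversion, so the minimum swap count equals the number of inversions.
Count inversions — for each element, later elements that are smaller:
14: 12, 5, 9, 3, 7, 6 → 6
20: 12, 5, 9, 19, 3, 7, 6 → 7
12: 5, 9, 3, 7, 6 → 5
5: 3 → 1
9: 3, 7, 6 → 3
19: 3, 7, 6 → 3
3: none → 0
7: 6 → 1
6: none → 0
26: none → 0
Total inversions: 6 + 7 + 5 + 1 + 3 + 3 + 0 + 1 + 0 + 0 = 26

26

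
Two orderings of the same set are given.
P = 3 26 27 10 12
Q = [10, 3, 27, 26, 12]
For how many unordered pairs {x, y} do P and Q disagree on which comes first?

4 disagreeing pairs

Assign each item its position (1..5) in the first ordering, then rewrite the second ordering as that position sequence:
positions: 3→1, 26→2, 27→3, 10→4, 12→5
second ordering as positions: [4, 1, 3, 2, 5]
Discordant pairs = inversions in this position sequence.
4: 1, 3, 2 → 3
1: 0
3: 2 → 1
2: 0
5: 0
Total: 3 + 0 + 1 + 0 + 0 = 4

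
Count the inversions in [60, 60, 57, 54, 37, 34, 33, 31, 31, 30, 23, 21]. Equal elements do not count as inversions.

Count, for each position, how many later elements it exceeds:
60: 10
60: 10
57: 9
54: 8
37: 7
34: 6
33: 5
31: 3
31: 3
30: 2
23: 1
21: 0
Sum: 10 + 10 + 9 + 8 + 7 + 6 + 5 + 3 + 3 + 2 + 1 + 0 = 64

64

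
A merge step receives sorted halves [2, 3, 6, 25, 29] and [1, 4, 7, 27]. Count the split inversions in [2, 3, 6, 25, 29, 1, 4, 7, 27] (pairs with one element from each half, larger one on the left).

Cross-inversions: 11

Take each right-half value and tally the left-half values above it:
r = 1: 2, 3, 6, 25, 29 → 5
r = 4: 6, 25, 29 → 3
r = 7: 25, 29 → 2
r = 27: 29 → 1
Cross-inversions: 5 + 3 + 2 + 1 = 11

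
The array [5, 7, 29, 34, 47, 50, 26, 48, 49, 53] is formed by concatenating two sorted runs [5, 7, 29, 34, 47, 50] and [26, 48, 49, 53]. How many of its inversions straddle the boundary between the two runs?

6 split inversions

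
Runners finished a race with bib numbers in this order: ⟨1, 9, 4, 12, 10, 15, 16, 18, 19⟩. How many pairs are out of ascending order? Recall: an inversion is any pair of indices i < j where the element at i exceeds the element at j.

Sweep left to right; for each value list the smaller values that follow it:
1: 0
9: 1
4: 0
12: 1
10: 0
15: 0
16: 0
18: 0
19: 0
Sum: 0 + 1 + 0 + 1 + 0 + 0 + 0 + 0 + 0 = 2

2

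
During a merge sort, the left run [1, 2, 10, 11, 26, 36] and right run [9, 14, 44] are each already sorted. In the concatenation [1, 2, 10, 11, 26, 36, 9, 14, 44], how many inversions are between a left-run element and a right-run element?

6

Count, for every r in R, how many entries of L exceed r:
r = 9: 10, 11, 26, 36 → 4
r = 14: 26, 36 → 2
r = 44: none → 0
Cross-inversions: 4 + 2 + 0 = 6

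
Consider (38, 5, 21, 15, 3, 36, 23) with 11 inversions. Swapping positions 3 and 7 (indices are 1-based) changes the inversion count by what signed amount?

+1

Positions 3 and 7 hold 21 and 23; after swapping, the array is [38, 5, 23, 15, 3, 36, 21].
Sweep left to right; for each value list the smaller values that follow it:
38 → 5, 23, 15, 3, 36, 21 → 6
5 → 3 → 1
23 → 15, 3, 21 → 3
15 → 3 → 1
3 → none → 0
36 → 21 → 1
21 → none → 0
Sum: 6 + 1 + 3 + 1 + 0 + 1 + 0 = 12
Change: 12 − 11 = +1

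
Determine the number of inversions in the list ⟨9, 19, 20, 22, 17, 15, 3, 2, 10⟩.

Element-by-element contributions:
9 → 3, 2 → 2
19 → 17, 15, 3, 2, 10 → 5
20 → 17, 15, 3, 2, 10 → 5
22 → 17, 15, 3, 2, 10 → 5
17 → 15, 3, 2, 10 → 4
15 → 3, 2, 10 → 3
3 → 2 → 1
2 → none → 0
10 → none → 0
Sum: 2 + 5 + 5 + 5 + 4 + 3 + 1 + 0 + 0 = 25

25 inversions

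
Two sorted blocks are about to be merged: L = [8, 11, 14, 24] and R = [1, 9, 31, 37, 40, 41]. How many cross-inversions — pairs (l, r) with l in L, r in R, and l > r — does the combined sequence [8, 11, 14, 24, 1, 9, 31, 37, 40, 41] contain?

7

For each element r of the right run, count left-run elements greater than r:
r = 1: 8, 11, 14, 24 → 4
r = 9: 11, 14, 24 → 3
r = 31: none → 0
r = 37: none → 0
r = 40: none → 0
r = 41: none → 0
Cross-inversions: 4 + 3 + 0 + 0 + 0 + 0 = 7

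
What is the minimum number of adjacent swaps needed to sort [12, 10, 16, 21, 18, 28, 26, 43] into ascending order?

Each adjacent swap fixes exactly one inversion, so the minimum swap count equals the number of inversions.
Count inversions — for each element, later elements that are smaller:
12: 10 → 1
10: none → 0
16: none → 0
21: 18 → 1
18: none → 0
28: 26 → 1
26: none → 0
43: none → 0
Total inversions: 1 + 0 + 0 + 1 + 0 + 1 + 0 + 0 = 3

3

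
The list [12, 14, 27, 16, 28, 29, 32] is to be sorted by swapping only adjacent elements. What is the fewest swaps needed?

1

Minimum adjacent swaps = number of inversions (each swap of adjacent out-of-order elements removes one inversion and no swap can remove more).
Count inversions — for each element, later elements that are smaller:
12: none → 0
14: none → 0
27: 16 → 1
16: none → 0
28: none → 0
29: none → 0
32: none → 0
Total inversions: 0 + 0 + 1 + 0 + 0 + 0 + 0 = 1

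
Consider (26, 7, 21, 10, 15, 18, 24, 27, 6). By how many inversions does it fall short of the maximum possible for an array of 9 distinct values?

Maximum inversions for 9 distinct elements is C(9, 2) = 9·8/2 = 36.
Current inversions — for each element, count later smaller elements:
26: 7
7: 1
21: 4
10: 1
15: 1
18: 1
24: 1
27: 1
6: 0
Current total: 7 + 1 + 4 + 1 + 1 + 1 + 1 + 1 + 0 = 17
Shortfall: 36 − 17 = 19

19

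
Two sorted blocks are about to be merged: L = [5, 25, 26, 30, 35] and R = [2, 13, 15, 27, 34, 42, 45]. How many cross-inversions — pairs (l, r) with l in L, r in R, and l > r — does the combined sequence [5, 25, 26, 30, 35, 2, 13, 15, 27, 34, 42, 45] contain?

16

For each element r of the right run, count left-run elements greater than r:
r = 2: 5, 25, 26, 30, 35 → 5
r = 13: 25, 26, 30, 35 → 4
r = 15: 25, 26, 30, 35 → 4
r = 27: 30, 35 → 2
r = 34: 35 → 1
r = 42: none → 0
r = 45: none → 0
Cross-inversions: 5 + 4 + 4 + 2 + 1 + 0 + 0 = 16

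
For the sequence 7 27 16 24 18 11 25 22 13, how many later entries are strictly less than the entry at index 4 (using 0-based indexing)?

2

The element at index 4 is 18.
Elements after it: 11, 25, 22, 13
Those smaller than 18: 11, 13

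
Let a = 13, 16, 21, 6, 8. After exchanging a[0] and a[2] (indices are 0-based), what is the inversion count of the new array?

9

Positions 0 and 2 hold 13 and 21; after swapping, the array is [21, 16, 13, 6, 8].
Sweep left to right; for each value list the smaller values that follow it:
21: 4
16: 3
13: 2
6: 0
8: 0
Sum: 4 + 3 + 2 + 0 + 0 = 9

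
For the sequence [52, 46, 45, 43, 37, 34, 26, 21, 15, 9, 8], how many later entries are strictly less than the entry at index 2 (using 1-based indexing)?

The element at index 2 is 46.
Elements after it: 45, 43, 37, 34, 26, 21, 15, 9, 8
Those smaller than 46: 45, 43, 37, 34, 26, 21, 15, 9, 8

9 such elements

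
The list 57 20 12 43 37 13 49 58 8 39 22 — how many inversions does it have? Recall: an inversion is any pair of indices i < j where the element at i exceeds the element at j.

Element-by-element contributions:
57 → 20, 12, 43, 37, 13, 49, 8, 39, 22 → 9
20 → 12, 13, 8 → 3
12 → 8 → 1
43 → 37, 13, 8, 39, 22 → 5
37 → 13, 8, 22 → 3
13 → 8 → 1
49 → 8, 39, 22 → 3
58 → 8, 39, 22 → 3
8 → none → 0
39 → 22 → 1
22 → none → 0
Sum: 9 + 3 + 1 + 5 + 3 + 1 + 3 + 3 + 0 + 1 + 0 = 29

29 out-of-order pairs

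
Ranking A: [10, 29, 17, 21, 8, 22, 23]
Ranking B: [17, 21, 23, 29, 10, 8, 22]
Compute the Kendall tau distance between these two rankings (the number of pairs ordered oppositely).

Discordant pairs: 9

Assign each item its position (1..7) in the first ordering, then rewrite the second ordering as that position sequence:
positions: 10→1, 29→2, 17→3, 21→4, 8→5, 22→6, 23→7
second ordering as positions: [3, 4, 7, 2, 1, 5, 6]
Discordant pairs = inversions in this position sequence.
3: 2, 1 → 2
4: 2, 1 → 2
7: 2, 1, 5, 6 → 4
2: 1 → 1
1: 0
5: 0
6: 0
Total: 2 + 2 + 4 + 1 + 0 + 0 + 0 = 9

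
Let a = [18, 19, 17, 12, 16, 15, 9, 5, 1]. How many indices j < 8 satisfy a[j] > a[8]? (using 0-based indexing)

The element at index 8 is 1.
Elements before it: 18, 19, 17, 12, 16, 15, 9, 5
Those larger than 1: 18, 19, 17, 12, 16, 15, 9, 5

8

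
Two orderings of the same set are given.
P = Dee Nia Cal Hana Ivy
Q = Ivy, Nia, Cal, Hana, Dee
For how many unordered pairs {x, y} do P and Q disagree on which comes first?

Assign each item its position (1..5) in the first ordering, then rewrite the second ordering as that position sequence:
positions: Dee→1, Nia→2, Cal→3, Hana→4, Ivy→5
second ordering as positions: [5, 2, 3, 4, 1]
Discordant pairs = inversions in this position sequence.
5: 2, 3, 4, 1 → 4
2: 1 → 1
3: 1 → 1
4: 1 → 1
1: 0
Total: 4 + 1 + 1 + 1 + 0 = 7

7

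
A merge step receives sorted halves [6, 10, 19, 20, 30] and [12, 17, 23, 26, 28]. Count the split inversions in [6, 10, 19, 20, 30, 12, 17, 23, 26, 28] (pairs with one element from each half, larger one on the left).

For each element r of the right run, count left-run elements greater than r:
r = 12: 19, 20, 30 → 3
r = 17: 19, 20, 30 → 3
r = 23: 30 → 1
r = 26: 30 → 1
r = 28: 30 → 1
Cross-inversions: 3 + 3 + 1 + 1 + 1 = 9

9 cross-inversions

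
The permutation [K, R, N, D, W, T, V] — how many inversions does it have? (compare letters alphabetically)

6

Count, for each position, how many later elements it exceeds:
K: 1
R: 2
N: 1
D: 0
W: 2
T: 0
V: 0
Sum: 1 + 2 + 1 + 0 + 2 + 0 + 0 = 6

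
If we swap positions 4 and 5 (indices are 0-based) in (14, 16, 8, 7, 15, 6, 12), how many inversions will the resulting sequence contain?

Positions 4 and 5 hold 15 and 6; after swapping, the array is [14, 16, 8, 7, 6, 15, 12].
Element-by-element contributions:
14: 4
16: 5
8: 2
7: 1
6: 0
15: 1
12: 0
Sum: 4 + 5 + 2 + 1 + 0 + 1 + 0 = 13

13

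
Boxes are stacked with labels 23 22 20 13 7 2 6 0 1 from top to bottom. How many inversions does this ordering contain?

34 out-of-order pairs

Element-by-element contributions:
23 → 22, 20, 13, 7, 2, 6, 0, 1 → 8
22 → 20, 13, 7, 2, 6, 0, 1 → 7
20 → 13, 7, 2, 6, 0, 1 → 6
13 → 7, 2, 6, 0, 1 → 5
7 → 2, 6, 0, 1 → 4
2 → 0, 1 → 2
6 → 0, 1 → 2
0 → none → 0
1 → none → 0
Sum: 8 + 7 + 6 + 5 + 4 + 2 + 2 + 0 + 0 = 34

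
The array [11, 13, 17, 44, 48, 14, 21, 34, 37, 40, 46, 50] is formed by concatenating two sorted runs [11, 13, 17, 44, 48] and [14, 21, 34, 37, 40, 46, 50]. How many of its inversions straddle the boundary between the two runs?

12

For each element r of the right run, count left-run elements greater than r:
r = 14: 17, 44, 48 → 3
r = 21: 44, 48 → 2
r = 34: 44, 48 → 2
r = 37: 44, 48 → 2
r = 40: 44, 48 → 2
r = 46: 48 → 1
r = 50: none → 0
Cross-inversions: 3 + 2 + 2 + 2 + 2 + 1 + 0 = 12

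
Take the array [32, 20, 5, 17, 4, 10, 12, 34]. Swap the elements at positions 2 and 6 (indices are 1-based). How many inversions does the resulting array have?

Positions 2 and 6 hold 20 and 10; after swapping, the array is [32, 10, 5, 17, 4, 20, 12, 34].
Sweep left to right; for each value list the smaller values that follow it:
32: 6
10: 2
5: 1
17: 2
4: 0
20: 1
12: 0
34: 0
Sum: 6 + 2 + 1 + 2 + 0 + 1 + 0 + 0 = 12

12 inversions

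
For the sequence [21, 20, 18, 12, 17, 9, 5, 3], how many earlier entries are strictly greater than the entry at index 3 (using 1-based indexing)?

2

The element at index 3 is 18.
Elements before it: 21, 20
Those larger than 18: 21, 20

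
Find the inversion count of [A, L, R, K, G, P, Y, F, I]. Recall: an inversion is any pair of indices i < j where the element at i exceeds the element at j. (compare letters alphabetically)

17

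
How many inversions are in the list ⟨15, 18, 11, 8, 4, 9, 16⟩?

13 out-of-order pairs

Count, for each position, how many later elements it exceeds:
15 → 11, 8, 4, 9 → 4
18 → 11, 8, 4, 9, 16 → 5
11 → 8, 4, 9 → 3
8 → 4 → 1
4 → none → 0
9 → none → 0
16 → none → 0
Sum: 4 + 5 + 3 + 1 + 0 + 0 + 0 = 13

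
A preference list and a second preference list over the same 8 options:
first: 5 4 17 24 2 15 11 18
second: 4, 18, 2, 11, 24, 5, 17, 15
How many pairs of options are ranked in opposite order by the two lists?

Assign each item its position (1..8) in the first ordering, then rewrite the second ordering as that position sequence:
positions: 5→1, 4→2, 17→3, 24→4, 2→5, 15→6, 11→7, 18→8
second ordering as positions: [2, 8, 5, 7, 4, 1, 3, 6]
Discordant pairs = inversions in this position sequence.
2: 1 → 1
8: 5, 7, 4, 1, 3, 6 → 6
5: 4, 1, 3 → 3
7: 4, 1, 3, 6 → 4
4: 1, 3 → 2
1: 0
3: 0
6: 0
Total: 1 + 6 + 3 + 4 + 2 + 0 + 0 + 0 = 16

16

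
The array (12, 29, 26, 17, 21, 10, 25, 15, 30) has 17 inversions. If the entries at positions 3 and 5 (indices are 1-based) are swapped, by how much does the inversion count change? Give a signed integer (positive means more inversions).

Positions 3 and 5 hold 26 and 21; after swapping, the array is [12, 29, 21, 17, 26, 10, 25, 15, 30].
Count, for each position, how many later elements it exceeds:
12 → 10 → 1
29 → 21, 17, 26, 10, 25, 15 → 6
21 → 17, 10, 15 → 3
17 → 10, 15 → 2
26 → 10, 25, 15 → 3
10 → none → 0
25 → 15 → 1
15 → none → 0
30 → none → 0
Sum: 1 + 6 + 3 + 2 + 3 + 0 + 1 + 0 + 0 = 16
Change: 16 − 17 = -1

-1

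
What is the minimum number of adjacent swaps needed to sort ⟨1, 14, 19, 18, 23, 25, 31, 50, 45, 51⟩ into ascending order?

Minimum adjacent swaps = number of inversions (each swap of adjacent out-of-order elements removes one inversion and no swap can remove more).
Count inversions — for each element, later elements that are smaller:
1: none → 0
14: none → 0
19: 18 → 1
18: none → 0
23: none → 0
25: none → 0
31: none → 0
50: 45 → 1
45: none → 0
51: none → 0
Total inversions: 0 + 0 + 1 + 0 + 0 + 0 + 0 + 1 + 0 + 0 = 2

2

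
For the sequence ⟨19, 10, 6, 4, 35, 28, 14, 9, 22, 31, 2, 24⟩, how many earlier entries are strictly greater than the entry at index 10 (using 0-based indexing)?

The element at index 10 is 2.
Elements before it: 19, 10, 6, 4, 35, 28, 14, 9, 22, 31
Those larger than 2: 19, 10, 6, 4, 35, 28, 14, 9, 22, 31

10 such elements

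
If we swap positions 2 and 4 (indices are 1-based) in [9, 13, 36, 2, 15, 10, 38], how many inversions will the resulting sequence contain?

Positions 2 and 4 hold 13 and 2; after swapping, the array is [9, 2, 36, 13, 15, 10, 38].
Element-by-element contributions:
9 → 2 → 1
2 → none → 0
36 → 13, 15, 10 → 3
13 → 10 → 1
15 → 10 → 1
10 → none → 0
38 → none → 0
Sum: 1 + 0 + 3 + 1 + 1 + 0 + 0 = 6

6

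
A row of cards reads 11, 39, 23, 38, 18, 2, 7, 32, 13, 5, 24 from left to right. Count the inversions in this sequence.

33 inversions

For each element, count later entries that are smaller:
11 → 2, 7, 5 → 3
39 → 23, 38, 18, 2, 7, 32, 13, 5, 24 → 9
23 → 18, 2, 7, 13, 5 → 5
38 → 18, 2, 7, 32, 13, 5, 24 → 7
18 → 2, 7, 13, 5 → 4
2 → none → 0
7 → 5 → 1
32 → 13, 5, 24 → 3
13 → 5 → 1
5 → none → 0
24 → none → 0
Sum: 3 + 9 + 5 + 7 + 4 + 0 + 1 + 3 + 1 + 0 + 0 = 33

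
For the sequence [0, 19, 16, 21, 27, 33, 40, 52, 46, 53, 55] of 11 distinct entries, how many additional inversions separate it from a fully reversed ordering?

Maximum inversions for 11 distinct elements is C(11, 2) = 11·10/2 = 55.
Current inversions — for each element, count later smaller elements:
0: 0
19: 1
16: 0
21: 0
27: 0
33: 0
40: 0
52: 1
46: 0
53: 0
55: 0
Current total: 0 + 1 + 0 + 0 + 0 + 0 + 0 + 1 + 0 + 0 + 0 = 2
Shortfall: 55 − 2 = 53

53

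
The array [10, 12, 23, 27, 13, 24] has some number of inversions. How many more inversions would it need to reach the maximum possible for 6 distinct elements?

12

Maximum inversions for 6 distinct elements is C(6, 2) = 6·5/2 = 15.
Current inversions — for each element, count later smaller elements:
10: 0
12: 0
23: 1
27: 2
13: 0
24: 0
Current total: 0 + 0 + 1 + 2 + 0 + 0 = 3
Shortfall: 15 − 3 = 12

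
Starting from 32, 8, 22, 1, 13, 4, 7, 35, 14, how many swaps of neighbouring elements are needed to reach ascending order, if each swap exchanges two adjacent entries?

Each adjacent swap fixes exactly one inversion, so the minimum swap count equals the number of inversions.
Count inversions — for each element, later elements that are smaller:
32: 8, 22, 1, 13, 4, 7, 14 → 7
8: 1, 4, 7 → 3
22: 1, 13, 4, 7, 14 → 5
1: none → 0
13: 4, 7 → 2
4: none → 0
7: none → 0
35: 14 → 1
14: none → 0
Total inversions: 7 + 3 + 5 + 0 + 2 + 0 + 0 + 1 + 0 = 18

18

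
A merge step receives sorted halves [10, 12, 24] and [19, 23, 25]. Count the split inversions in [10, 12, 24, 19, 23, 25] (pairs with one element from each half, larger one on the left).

2

Count, for every r in R, how many entries of L exceed r:
r = 19: 24 → 1
r = 23: 24 → 1
r = 25: none → 0
Cross-inversions: 1 + 1 + 0 = 2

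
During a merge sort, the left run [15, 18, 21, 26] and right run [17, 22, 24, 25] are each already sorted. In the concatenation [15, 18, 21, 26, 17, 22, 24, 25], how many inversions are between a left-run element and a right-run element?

For each element r of the right run, count left-run elements greater than r:
r = 17: 18, 21, 26 → 3
r = 22: 26 → 1
r = 24: 26 → 1
r = 25: 26 → 1
Cross-inversions: 3 + 1 + 1 + 1 = 6

6 cross-inversions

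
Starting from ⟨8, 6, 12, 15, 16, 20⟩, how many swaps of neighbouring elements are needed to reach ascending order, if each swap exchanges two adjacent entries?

Adjacent swaps: 1

The minimum number of adjacent swaps to sort an array equals its inversion count, since every such swap removes exactly one inversion.
Count inversions — for each element, later elements that are smaller:
8: 6 → 1
6: none → 0
12: none → 0
15: none → 0
16: none → 0
20: none → 0
Total inversions: 1 + 0 + 0 + 0 + 0 + 0 = 1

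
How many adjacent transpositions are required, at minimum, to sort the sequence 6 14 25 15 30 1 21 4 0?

22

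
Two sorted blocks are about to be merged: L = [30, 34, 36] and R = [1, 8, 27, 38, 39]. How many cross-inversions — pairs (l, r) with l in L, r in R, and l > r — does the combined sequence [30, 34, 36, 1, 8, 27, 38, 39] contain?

For each element r of the right run, count left-run elements greater than r:
r = 1: 30, 34, 36 → 3
r = 8: 30, 34, 36 → 3
r = 27: 30, 34, 36 → 3
r = 38: none → 0
r = 39: none → 0
Cross-inversions: 3 + 3 + 3 + 0 + 0 = 9

9 cross-inversions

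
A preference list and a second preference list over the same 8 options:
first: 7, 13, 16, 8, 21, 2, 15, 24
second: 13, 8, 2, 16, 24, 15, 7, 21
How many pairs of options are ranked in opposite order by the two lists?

Assign each item its position (1..8) in the first ordering, then rewrite the second ordering as that position sequence:
positions: 7→1, 13→2, 16→3, 8→4, 21→5, 2→6, 15→7, 24→8
second ordering as positions: [2, 4, 6, 3, 8, 7, 1, 5]
Discordant pairs = inversions in this position sequence.
2: 1 → 1
4: 3, 1 → 2
6: 3, 1, 5 → 3
3: 1 → 1
8: 7, 1, 5 → 3
7: 1, 5 → 2
1: 0
5: 0
Total: 1 + 2 + 3 + 1 + 3 + 2 + 0 + 0 = 12

12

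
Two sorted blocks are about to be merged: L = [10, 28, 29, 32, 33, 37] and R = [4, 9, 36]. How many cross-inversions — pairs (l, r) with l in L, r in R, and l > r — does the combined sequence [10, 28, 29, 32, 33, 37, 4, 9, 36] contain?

Take each right-half value and tally the left-half values above it:
r = 4: 10, 28, 29, 32, 33, 37 → 6
r = 9: 10, 28, 29, 32, 33, 37 → 6
r = 36: 37 → 1
Cross-inversions: 6 + 6 + 1 = 13

13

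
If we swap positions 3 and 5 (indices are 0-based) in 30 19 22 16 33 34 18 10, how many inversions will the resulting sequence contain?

There are 20 inversions.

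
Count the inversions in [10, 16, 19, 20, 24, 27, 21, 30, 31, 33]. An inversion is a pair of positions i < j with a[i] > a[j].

For each element, count later entries that are smaller:
10 → none → 0
16 → none → 0
19 → none → 0
20 → none → 0
24 → 21 → 1
27 → 21 → 1
21 → none → 0
30 → none → 0
31 → none → 0
33 → none → 0
Sum: 0 + 0 + 0 + 0 + 1 + 1 + 0 + 0 + 0 + 0 = 2

2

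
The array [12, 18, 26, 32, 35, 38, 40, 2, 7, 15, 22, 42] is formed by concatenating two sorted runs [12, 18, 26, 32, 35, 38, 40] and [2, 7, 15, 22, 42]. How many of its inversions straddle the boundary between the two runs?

Count, for every r in R, how many entries of L exceed r:
r = 2: 12, 18, 26, 32, 35, 38, 40 → 7
r = 7: 12, 18, 26, 32, 35, 38, 40 → 7
r = 15: 18, 26, 32, 35, 38, 40 → 6
r = 22: 26, 32, 35, 38, 40 → 5
r = 42: none → 0
Cross-inversions: 7 + 7 + 6 + 5 + 0 = 25

There are 25 cross-inversions.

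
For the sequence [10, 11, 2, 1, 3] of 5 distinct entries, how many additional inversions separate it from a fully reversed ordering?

3

Maximum inversions for 5 distinct elements is C(5, 2) = 5·4/2 = 10.
Current inversions — for each element, count later smaller elements:
10: 3
11: 3
2: 1
1: 0
3: 0
Current total: 3 + 3 + 1 + 0 + 0 = 7
Shortfall: 10 − 7 = 3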